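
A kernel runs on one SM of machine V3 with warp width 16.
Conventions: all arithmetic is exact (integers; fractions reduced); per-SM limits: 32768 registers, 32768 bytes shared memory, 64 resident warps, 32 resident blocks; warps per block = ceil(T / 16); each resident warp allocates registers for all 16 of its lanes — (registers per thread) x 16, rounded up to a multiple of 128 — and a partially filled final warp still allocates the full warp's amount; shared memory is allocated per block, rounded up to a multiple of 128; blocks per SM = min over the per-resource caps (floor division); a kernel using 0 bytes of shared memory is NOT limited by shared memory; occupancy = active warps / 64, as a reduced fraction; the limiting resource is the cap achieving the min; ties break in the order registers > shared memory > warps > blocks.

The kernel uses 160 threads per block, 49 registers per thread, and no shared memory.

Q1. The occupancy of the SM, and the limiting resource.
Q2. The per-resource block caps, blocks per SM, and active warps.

Answer: occupancy 15/32, limited by registers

registers: 3 blocks
shared memory: no limit (kernel uses none)
warps: 6 blocks
blocks: 32 blocks

Answer: 3 blocks, 30 active warps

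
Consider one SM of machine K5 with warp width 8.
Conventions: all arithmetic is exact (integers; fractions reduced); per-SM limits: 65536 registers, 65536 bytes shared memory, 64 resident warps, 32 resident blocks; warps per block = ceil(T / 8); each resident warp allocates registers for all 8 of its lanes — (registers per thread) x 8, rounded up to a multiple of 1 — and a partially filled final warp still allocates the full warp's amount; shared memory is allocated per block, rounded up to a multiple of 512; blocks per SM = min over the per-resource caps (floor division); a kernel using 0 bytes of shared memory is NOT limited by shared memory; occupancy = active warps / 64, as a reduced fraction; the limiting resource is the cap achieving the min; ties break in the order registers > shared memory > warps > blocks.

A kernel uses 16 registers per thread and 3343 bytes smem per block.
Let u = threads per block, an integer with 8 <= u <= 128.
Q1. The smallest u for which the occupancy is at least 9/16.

Answer: u = 9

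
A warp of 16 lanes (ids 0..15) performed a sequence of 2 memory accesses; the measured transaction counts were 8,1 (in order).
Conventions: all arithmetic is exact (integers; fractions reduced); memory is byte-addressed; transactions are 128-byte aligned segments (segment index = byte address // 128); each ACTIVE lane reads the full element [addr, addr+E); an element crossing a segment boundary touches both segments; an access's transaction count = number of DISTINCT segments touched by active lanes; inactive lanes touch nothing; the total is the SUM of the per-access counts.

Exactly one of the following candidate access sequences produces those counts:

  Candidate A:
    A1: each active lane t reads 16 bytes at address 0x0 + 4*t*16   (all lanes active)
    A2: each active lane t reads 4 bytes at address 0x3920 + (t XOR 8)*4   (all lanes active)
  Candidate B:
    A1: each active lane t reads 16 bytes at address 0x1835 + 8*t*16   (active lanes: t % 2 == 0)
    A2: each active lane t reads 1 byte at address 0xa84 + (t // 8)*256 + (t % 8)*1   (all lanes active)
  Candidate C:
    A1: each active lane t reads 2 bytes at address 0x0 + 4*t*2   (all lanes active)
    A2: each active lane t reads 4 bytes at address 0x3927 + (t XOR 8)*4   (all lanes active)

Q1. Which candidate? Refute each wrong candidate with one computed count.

B: A2 gives 2 transactions, not 1
C: A1 gives 1 transaction, not 8
A: all counts match (8,1)

Answer: A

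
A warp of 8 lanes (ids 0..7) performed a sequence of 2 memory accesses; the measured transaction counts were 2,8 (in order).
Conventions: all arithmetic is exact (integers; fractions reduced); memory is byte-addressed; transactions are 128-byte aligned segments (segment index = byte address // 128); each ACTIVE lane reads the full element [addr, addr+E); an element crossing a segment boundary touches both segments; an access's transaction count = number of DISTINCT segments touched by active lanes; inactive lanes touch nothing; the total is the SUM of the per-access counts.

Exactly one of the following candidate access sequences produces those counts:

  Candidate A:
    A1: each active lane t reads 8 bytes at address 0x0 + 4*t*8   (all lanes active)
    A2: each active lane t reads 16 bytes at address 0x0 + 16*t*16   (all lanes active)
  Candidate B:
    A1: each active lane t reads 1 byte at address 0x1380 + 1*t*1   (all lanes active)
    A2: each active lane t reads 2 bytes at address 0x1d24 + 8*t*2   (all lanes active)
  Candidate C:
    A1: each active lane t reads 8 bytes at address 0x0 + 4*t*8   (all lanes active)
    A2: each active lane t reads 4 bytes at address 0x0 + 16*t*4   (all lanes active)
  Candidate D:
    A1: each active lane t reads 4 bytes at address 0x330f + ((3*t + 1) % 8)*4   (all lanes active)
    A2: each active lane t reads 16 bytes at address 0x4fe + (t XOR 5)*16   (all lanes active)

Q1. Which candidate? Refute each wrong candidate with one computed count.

B: A1 gives 1 transaction, not 2
C: A2 gives 4 transactions, not 8
D: A1 gives 1 transaction, not 2
A: all counts match (2,8)

Answer: A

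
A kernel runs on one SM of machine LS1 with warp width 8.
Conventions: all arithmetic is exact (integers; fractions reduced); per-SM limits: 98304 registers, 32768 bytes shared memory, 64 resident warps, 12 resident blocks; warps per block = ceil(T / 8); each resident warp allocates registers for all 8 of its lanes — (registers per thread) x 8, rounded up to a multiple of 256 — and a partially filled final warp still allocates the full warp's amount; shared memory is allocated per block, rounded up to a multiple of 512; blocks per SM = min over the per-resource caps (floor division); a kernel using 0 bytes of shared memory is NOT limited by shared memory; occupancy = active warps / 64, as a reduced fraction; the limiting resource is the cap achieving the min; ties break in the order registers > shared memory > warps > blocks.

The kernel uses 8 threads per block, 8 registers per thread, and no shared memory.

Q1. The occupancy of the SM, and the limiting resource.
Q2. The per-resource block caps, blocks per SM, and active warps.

Answer: occupancy 3/16, limited by blocks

registers: 384 blocks
shared memory: no limit (kernel uses none)
warps: 64 blocks
blocks: 12 blocks

Answer: 12 blocks, 12 active warps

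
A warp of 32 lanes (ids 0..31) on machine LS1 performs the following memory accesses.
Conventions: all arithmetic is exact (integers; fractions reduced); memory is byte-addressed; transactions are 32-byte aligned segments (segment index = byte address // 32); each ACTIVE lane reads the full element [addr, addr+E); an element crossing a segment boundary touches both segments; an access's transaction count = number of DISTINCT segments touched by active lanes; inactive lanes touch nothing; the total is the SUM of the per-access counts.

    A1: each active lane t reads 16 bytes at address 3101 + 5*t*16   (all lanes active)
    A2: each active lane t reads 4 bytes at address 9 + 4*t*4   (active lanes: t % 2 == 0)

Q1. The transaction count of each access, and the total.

A1: 48 transactions
A2: 16 transactions

Answer: 48,16; total 64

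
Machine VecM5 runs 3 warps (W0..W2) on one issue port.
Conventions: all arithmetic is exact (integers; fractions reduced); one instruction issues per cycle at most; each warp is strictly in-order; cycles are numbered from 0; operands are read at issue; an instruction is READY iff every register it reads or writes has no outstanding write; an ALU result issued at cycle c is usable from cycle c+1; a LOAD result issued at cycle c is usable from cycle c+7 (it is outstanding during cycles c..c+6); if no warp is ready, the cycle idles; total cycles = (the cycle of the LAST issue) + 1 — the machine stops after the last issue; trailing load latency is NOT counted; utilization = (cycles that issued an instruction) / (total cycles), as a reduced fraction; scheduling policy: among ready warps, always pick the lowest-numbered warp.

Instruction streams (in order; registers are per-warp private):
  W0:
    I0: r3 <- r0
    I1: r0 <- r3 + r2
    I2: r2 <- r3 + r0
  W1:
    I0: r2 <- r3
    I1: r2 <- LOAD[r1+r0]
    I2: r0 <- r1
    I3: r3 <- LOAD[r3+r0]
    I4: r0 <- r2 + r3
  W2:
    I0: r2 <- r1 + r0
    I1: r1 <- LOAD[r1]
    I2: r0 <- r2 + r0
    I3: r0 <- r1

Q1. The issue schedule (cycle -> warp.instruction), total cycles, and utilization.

cycle 0: W0.I0
cycle 1: W0.I1
cycle 2: W0.I2
cycle 3: W1.I0
cycle 4: W1.I1
cycle 5: W1.I2
cycle 6: W1.I3
cycle 7: W2.I0
cycle 8: W2.I1
cycle 9: W2.I2
cycle 10: idle
cycle 11: idle
cycle 12: idle
cycle 13: W1.I4
cycle 14: idle
cycle 15: W2.I3

Answer: 16 cycles, utilization 3/4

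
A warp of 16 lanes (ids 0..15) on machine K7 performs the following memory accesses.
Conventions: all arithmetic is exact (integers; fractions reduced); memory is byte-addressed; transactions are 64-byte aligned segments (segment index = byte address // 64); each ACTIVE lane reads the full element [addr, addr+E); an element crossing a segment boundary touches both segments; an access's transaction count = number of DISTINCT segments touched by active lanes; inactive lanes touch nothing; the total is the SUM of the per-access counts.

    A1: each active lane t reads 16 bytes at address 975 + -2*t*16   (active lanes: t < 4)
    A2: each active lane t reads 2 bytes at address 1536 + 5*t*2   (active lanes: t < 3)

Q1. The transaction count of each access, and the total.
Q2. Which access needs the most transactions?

A1: 3 transactions
A2: 1 transaction

Answer: 3,1; total 4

Answer: A1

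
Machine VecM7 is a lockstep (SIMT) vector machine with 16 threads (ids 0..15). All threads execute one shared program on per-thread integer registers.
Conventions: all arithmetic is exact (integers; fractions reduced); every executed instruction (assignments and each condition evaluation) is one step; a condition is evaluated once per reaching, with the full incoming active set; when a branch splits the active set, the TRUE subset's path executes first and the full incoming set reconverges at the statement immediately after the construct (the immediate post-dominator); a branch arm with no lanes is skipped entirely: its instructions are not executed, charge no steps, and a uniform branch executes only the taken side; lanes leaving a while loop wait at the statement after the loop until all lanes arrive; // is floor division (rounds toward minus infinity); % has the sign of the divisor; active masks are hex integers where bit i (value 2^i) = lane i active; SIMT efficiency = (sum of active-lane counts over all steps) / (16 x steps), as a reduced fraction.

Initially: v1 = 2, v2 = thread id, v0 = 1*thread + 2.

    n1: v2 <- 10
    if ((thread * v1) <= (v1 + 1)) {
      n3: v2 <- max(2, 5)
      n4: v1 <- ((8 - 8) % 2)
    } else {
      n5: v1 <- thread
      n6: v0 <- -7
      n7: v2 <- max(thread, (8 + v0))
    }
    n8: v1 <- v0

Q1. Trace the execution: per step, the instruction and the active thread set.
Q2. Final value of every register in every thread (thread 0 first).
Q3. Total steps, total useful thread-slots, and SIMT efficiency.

step 0: v2 <- 10                     0xffff
step 1: eval ((thread * v1) <= (v1 + 1)) 0xffff
step 2: v2 <- max(2, 5)              0x0003
step 3: v1 <- ((8 - 8) % 2)          0x0003
step 4: v1 <- thread                 0xfffc
step 5: v0 <- -7                     0xfffc
step 6: v2 <- max(thread, (8 + v0))  0xfffc
step 7: v1 <- v0                     0xffff

Answer: 8 steps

v1: 2,3,-7,-7,-7,-7,-7,-7,-7,-7,-7,-7,-7,-7,-7,-7
v2: 5,5,2,3,4,5,6,7,8,9,10,11,12,13,14,15
v0: 2,3,-7,-7,-7,-7,-7,-7,-7,-7,-7,-7,-7,-7,-7,-7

steps = 8; useful = 94; efficiency = 94/128 = 47/64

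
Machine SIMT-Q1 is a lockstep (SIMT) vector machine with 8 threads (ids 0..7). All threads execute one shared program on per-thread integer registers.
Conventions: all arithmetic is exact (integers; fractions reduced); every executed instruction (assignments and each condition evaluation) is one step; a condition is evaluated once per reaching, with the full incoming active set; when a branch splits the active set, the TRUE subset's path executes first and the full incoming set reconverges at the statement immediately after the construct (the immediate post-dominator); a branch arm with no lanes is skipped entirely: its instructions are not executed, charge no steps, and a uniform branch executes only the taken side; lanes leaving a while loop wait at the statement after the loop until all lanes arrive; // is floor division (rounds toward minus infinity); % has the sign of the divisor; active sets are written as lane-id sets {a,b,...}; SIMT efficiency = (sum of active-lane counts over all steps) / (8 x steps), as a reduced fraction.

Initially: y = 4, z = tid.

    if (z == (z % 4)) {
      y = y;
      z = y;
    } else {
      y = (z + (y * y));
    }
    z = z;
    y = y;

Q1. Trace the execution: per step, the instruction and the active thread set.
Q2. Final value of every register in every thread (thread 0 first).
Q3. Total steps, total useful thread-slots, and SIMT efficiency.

step 0: eval (z == (z % 4))          {0,1,2,3,4,5,6,7}
step 1: y <- y                       {0,1,2,3}
step 2: z <- y                       {0,1,2,3}
step 3: y <- (z + (y * y))           {4,5,6,7}
step 4: z <- z                       {0,1,2,3,4,5,6,7}
step 5: y <- y                       {0,1,2,3,4,5,6,7}

Answer: 6 steps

y: 4,4,4,4,20,21,22,23
z: 4,4,4,4,4,5,6,7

steps = 6; useful = 36; efficiency = 36/48 = 3/4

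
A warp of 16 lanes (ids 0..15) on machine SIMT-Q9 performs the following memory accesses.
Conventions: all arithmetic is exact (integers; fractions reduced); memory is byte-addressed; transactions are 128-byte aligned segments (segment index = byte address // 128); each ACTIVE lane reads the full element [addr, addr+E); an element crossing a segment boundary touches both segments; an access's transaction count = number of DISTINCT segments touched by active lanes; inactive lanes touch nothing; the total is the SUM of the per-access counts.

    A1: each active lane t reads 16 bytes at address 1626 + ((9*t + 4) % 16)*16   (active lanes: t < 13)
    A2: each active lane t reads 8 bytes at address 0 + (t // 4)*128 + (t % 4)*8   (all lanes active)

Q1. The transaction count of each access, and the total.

A1: 3 transactions
A2: 4 transactions

Answer: 3,4; total 7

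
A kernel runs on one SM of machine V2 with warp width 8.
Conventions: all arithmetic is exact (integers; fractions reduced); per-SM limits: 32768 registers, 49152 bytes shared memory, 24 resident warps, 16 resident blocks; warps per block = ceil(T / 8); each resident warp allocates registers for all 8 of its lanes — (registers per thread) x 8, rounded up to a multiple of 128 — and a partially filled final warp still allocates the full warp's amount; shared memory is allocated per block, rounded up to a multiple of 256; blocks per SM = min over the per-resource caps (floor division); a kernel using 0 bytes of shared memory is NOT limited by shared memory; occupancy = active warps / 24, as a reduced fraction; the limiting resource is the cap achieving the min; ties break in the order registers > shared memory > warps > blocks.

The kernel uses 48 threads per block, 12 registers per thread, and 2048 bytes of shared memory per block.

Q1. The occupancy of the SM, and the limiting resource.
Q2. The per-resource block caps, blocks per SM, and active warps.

Answer: occupancy 1, limited by warps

registers: 42 blocks
shared memory: 24 blocks
warps: 4 blocks
blocks: 16 blocks

Answer: 4 blocks, 24 active warps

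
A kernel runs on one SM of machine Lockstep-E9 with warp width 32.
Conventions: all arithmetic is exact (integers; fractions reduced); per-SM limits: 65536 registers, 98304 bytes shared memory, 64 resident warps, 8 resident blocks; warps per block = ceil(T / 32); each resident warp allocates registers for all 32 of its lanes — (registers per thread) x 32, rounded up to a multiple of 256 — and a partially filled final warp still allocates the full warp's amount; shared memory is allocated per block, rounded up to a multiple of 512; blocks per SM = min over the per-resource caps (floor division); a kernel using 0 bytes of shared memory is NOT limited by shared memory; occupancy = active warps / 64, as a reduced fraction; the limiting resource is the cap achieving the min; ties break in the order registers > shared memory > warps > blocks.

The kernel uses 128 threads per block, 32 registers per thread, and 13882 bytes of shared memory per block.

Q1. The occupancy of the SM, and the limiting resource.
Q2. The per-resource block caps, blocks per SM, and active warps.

Answer: occupancy 3/8, limited by shared memory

registers: 16 blocks
shared memory: 6 blocks
warps: 16 blocks
blocks: 8 blocks

Answer: 6 blocks, 24 active warps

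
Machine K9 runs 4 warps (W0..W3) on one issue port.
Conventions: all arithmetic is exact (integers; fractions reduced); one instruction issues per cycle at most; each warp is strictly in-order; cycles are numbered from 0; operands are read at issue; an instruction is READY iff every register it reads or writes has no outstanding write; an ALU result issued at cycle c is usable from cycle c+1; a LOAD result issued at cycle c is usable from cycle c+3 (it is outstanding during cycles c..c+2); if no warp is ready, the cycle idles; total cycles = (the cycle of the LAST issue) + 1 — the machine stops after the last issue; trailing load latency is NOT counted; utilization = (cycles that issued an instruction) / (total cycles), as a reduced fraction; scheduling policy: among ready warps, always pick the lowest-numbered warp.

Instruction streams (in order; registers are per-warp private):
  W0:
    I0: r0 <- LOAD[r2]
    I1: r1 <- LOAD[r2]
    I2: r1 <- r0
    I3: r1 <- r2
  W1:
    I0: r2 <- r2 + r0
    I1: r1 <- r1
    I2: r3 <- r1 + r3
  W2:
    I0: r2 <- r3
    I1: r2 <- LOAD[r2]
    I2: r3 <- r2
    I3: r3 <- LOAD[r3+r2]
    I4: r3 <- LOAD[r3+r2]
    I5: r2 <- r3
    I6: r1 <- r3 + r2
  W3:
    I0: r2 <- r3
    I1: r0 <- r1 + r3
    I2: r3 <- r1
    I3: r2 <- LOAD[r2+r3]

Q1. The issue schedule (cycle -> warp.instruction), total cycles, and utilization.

cycle 0: W0.I0
cycle 1: W0.I1
cycle 2: W1.I0
cycle 3: W1.I1
cycle 4: W0.I2
cycle 5: W0.I3
cycle 6: W1.I2
cycle 7: W2.I0
cycle 8: W2.I1
cycle 9: W3.I0
cycle 10: W3.I1
cycle 11: W2.I2
cycle 12: W2.I3
cycle 13: W3.I2
cycle 14: W3.I3
cycle 15: W2.I4
cycle 16: idle
cycle 17: idle
cycle 18: W2.I5
cycle 19: W2.I6

Answer: 20 cycles, utilization 9/10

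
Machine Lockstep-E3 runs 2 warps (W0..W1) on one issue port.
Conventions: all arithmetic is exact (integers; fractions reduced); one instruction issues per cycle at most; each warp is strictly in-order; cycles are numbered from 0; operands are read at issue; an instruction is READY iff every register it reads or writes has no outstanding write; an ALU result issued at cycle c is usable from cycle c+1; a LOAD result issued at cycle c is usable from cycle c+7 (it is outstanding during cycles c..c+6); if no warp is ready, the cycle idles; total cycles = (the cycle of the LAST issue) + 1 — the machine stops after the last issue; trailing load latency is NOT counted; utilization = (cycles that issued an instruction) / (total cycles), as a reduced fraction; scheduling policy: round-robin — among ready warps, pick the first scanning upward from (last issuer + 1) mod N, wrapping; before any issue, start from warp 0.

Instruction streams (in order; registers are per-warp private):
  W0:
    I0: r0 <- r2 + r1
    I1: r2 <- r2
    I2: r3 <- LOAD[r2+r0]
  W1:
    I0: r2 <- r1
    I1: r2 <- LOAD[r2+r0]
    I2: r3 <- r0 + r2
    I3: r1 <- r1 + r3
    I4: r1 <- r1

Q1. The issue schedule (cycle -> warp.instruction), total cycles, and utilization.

cycle 0: W0.I0
cycle 1: W1.I0
cycle 2: W0.I1
cycle 3: W1.I1
cycle 4: W0.I2
cycle 5: idle
cycle 6: idle
cycle 7: idle
cycle 8: idle
cycle 9: idle
cycle 10: W1.I2
cycle 11: W1.I3
cycle 12: W1.I4

Answer: 13 cycles, utilization 8/13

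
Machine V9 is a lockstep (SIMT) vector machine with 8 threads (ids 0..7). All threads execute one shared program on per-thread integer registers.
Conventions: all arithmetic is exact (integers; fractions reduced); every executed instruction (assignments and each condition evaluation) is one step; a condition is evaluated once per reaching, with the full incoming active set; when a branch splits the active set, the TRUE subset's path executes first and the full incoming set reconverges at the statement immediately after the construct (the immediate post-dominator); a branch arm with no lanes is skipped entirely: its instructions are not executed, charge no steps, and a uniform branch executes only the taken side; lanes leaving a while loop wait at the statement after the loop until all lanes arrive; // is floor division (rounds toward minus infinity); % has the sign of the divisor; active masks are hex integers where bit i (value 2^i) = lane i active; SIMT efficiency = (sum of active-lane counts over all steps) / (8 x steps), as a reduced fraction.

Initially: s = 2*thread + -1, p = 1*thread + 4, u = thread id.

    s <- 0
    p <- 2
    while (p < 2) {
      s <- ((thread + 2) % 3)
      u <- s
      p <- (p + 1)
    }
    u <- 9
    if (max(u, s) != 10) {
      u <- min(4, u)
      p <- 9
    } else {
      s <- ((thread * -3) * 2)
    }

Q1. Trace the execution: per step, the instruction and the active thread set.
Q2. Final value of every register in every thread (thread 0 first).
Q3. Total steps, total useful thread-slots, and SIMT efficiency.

step 0: s <- 0                       0xff
step 1: p <- 2                       0xff
step 2: eval (p < 2)                 0xff
step 3: u <- 9                       0xff
step 4: eval (max(u, s) != 10)       0xff
step 5: u <- min(4, u)               0xff
step 6: p <- 9                       0xff

Answer: 7 steps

s: 0,0,0,0,0,0,0,0
p: 9,9,9,9,9,9,9,9
u: 4,4,4,4,4,4,4,4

steps = 7; useful = 56; efficiency = 56/56 = 1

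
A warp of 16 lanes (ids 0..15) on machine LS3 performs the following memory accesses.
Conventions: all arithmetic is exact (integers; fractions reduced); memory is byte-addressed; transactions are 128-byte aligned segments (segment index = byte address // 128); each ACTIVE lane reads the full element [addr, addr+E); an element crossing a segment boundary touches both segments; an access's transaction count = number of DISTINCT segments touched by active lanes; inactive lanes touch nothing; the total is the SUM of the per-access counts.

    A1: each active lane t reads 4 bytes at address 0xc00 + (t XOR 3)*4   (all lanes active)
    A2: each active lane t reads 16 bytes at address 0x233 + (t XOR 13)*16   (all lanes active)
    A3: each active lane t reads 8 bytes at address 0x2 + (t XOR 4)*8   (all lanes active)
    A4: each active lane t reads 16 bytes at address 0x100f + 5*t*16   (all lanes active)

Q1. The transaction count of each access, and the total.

A1: 1 transaction
A2: 3 transactions
A3: 2 transactions
A4: 10 transactions

Answer: 1,3,2,10; total 16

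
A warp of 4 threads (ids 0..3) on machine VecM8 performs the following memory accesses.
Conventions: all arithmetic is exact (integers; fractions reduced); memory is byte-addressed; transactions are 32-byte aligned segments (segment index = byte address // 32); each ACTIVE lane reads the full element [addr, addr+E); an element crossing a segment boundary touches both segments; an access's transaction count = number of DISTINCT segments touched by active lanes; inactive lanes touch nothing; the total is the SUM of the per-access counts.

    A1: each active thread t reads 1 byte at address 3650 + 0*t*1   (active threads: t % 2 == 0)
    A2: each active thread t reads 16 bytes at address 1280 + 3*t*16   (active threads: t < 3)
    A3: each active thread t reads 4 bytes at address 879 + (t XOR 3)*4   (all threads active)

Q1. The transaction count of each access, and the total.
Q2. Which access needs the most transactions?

A1: 1 transaction
A2: 3 transactions
A3: 1 transaction

Answer: 1,3,1; total 5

Answer: A2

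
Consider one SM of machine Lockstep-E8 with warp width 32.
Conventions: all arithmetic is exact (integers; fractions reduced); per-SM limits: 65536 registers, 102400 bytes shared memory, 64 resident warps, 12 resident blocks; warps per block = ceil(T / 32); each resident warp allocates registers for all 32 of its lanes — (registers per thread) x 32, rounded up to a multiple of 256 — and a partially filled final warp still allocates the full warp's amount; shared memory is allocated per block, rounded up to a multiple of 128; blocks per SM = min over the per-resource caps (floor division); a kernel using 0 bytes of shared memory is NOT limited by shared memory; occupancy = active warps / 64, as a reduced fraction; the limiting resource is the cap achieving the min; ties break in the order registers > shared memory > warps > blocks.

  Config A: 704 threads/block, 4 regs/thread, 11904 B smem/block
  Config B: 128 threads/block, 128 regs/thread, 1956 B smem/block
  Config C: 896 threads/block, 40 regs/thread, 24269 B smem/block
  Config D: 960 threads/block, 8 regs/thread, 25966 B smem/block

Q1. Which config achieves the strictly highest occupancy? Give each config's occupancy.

occupancies: A 11/16, B 1/4, C 7/16, D 15/16

Answer: D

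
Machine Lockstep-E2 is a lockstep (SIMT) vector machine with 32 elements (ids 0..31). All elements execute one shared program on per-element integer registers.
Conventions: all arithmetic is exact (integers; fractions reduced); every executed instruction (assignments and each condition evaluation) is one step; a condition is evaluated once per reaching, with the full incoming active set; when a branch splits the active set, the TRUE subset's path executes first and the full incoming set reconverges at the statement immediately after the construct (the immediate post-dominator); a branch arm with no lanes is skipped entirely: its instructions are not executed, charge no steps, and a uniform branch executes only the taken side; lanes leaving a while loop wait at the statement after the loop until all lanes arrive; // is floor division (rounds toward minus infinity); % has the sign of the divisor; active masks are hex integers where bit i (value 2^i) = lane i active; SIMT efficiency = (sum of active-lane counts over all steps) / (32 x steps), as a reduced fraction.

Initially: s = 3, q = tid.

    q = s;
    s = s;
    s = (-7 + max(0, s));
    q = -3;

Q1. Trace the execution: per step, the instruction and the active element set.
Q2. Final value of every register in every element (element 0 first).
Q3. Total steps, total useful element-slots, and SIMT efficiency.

step 0: q <- s                       0xffffffff
step 1: s <- s                       0xffffffff
step 2: s <- (-7 + max(0, s))        0xffffffff
step 3: q <- -3                      0xffffffff

Answer: 4 steps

s: -4,-4,-4,-4,-4,-4,-4,-4,-4,-4,-4,-4,-4,-4,-4,-4,-4,-4,-4,-4,-4,-4,-4,-4,-4,-4,-4,-4,-4,-4,-4,-4
q: -3,-3,-3,-3,-3,-3,-3,-3,-3,-3,-3,-3,-3,-3,-3,-3,-3,-3,-3,-3,-3,-3,-3,-3,-3,-3,-3,-3,-3,-3,-3,-3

steps = 4; useful = 128; efficiency = 128/128 = 1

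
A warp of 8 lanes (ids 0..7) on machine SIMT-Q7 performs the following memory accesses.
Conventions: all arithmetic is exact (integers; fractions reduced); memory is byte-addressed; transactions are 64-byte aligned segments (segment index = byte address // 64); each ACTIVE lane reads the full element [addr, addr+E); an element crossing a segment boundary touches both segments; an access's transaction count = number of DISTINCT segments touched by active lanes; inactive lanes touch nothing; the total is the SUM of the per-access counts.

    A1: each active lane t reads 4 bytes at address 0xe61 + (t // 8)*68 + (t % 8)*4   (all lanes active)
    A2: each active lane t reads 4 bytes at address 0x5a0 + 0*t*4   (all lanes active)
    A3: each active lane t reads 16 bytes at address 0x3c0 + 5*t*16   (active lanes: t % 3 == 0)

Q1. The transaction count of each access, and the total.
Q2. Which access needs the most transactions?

A1: 2 transactions
A2: 1 transaction
A3: 3 transactions

Answer: 2,1,3; total 6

Answer: A3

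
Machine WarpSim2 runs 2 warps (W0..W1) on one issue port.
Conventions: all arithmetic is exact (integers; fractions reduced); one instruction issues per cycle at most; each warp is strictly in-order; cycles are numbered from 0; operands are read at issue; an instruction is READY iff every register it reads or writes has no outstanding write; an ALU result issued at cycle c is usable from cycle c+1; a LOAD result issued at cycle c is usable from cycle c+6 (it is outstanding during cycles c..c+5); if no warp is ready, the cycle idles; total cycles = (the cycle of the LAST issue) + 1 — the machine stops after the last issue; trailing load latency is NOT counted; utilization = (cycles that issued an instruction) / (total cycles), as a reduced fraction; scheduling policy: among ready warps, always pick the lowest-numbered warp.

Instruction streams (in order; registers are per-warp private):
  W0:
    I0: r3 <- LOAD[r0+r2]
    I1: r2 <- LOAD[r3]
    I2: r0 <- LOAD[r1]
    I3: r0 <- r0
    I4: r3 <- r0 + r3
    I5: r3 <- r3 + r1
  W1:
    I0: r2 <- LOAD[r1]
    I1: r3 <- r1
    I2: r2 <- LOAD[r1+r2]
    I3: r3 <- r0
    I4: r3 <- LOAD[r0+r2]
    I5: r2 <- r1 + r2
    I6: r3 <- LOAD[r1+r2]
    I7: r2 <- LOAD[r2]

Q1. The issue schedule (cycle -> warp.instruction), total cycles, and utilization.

cycle 0: W0.I0
cycle 1: W1.I0
cycle 2: W1.I1
cycle 3: idle
cycle 4: idle
cycle 5: idle
cycle 6: W0.I1
cycle 7: W0.I2
cycle 8: W1.I2
cycle 9: W1.I3
cycle 10: idle
cycle 11: idle
cycle 12: idle
cycle 13: W0.I3
cycle 14: W0.I4
cycle 15: W0.I5
cycle 16: W1.I4
cycle 17: W1.I5
cycle 18: idle
cycle 19: idle
cycle 20: idle
cycle 21: idle
cycle 22: W1.I6
cycle 23: W1.I7

Answer: 24 cycles, utilization 7/12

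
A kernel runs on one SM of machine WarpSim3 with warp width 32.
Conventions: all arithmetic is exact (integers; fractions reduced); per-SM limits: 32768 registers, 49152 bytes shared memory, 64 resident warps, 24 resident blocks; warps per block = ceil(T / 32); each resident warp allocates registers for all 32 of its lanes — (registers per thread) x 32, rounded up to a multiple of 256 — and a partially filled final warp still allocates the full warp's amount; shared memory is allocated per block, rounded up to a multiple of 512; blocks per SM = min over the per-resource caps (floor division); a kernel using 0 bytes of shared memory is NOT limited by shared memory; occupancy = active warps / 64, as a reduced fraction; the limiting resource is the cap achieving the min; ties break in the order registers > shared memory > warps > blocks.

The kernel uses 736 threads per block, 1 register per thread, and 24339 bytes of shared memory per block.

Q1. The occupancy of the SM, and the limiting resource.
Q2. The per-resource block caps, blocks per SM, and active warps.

Answer: occupancy 23/32, limited by shared memory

registers: 5 blocks
shared memory: 2 blocks
warps: 2 blocks
blocks: 24 blocks

Answer: 2 blocks, 46 active warps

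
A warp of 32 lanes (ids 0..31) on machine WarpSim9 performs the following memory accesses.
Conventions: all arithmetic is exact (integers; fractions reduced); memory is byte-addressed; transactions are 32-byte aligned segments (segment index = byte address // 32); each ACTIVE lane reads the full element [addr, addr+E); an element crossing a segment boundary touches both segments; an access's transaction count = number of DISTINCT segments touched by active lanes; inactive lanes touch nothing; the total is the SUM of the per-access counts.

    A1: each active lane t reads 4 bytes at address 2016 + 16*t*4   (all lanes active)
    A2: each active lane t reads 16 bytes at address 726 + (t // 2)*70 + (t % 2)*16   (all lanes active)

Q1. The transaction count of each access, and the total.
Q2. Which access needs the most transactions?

A1: 32 transactions
A2: 31 transactions

Answer: 32,31; total 63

Answer: A1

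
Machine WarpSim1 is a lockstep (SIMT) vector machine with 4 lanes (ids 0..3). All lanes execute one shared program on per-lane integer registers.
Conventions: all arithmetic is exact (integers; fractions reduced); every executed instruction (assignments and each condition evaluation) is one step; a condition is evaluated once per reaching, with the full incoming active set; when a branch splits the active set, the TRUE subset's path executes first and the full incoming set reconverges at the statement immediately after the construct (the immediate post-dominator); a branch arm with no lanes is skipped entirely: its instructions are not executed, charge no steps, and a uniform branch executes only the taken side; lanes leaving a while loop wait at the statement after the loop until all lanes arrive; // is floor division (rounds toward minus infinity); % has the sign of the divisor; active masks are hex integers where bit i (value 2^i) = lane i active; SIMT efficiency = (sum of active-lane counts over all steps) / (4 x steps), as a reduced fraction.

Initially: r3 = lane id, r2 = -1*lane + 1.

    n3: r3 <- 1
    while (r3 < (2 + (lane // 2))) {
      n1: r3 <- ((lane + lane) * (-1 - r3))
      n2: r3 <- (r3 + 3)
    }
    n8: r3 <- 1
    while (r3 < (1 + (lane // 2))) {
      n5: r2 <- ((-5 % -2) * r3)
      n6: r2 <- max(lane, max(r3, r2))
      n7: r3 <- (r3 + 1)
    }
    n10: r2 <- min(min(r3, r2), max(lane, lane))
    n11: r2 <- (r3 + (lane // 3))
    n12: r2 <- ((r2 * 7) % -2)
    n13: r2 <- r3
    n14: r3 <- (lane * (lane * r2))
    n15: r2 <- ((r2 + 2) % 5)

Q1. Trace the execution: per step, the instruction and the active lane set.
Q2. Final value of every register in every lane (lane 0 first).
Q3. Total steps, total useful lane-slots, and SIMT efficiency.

step 0: r3 <- 1                      0xf
step 1: eval (r3 < (2 + (lane // 2))) 0xf
step 2: r3 <- ((lane + lane) * (-1 - r3)) 0xf
step 3: r3 <- (r3 + 3)               0xf
step 4: eval (r3 < (2 + (lane // 2))) 0xf
step 5: r3 <- ((lane + lane) * (-1 - r3)) 0xe
step 6: r3 <- (r3 + 3)               0xe
step 7: eval (r3 < (2 + (lane // 2))) 0xe
step 8: r3 <- 1                      0xf
step 9: eval (r3 < (1 + (lane // 2))) 0xf
step 10: r2 <- ((-5 % -2) * r3)       0xc
step 11: r2 <- max(lane, max(r3, r2)) 0xc
step 12: r3 <- (r3 + 1)               0xc
step 13: eval (r3 < (1 + (lane // 2))) 0xc
step 14: r2 <- min(min(r3, r2), max(lane, lane)) 0xf
step 15: r2 <- (r3 + (lane // 3))     0xf
step 16: r2 <- ((r2 * 7) % -2)        0xf
step 17: r2 <- r3                     0xf
step 18: r3 <- (lane * (lane * r2))   0xf
step 19: r2 <- ((r2 + 2) % 5)         0xf

Answer: 20 steps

r3: 0,1,8,18
r2: 3,3,4,4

steps = 20; useful = 69; efficiency = 69/80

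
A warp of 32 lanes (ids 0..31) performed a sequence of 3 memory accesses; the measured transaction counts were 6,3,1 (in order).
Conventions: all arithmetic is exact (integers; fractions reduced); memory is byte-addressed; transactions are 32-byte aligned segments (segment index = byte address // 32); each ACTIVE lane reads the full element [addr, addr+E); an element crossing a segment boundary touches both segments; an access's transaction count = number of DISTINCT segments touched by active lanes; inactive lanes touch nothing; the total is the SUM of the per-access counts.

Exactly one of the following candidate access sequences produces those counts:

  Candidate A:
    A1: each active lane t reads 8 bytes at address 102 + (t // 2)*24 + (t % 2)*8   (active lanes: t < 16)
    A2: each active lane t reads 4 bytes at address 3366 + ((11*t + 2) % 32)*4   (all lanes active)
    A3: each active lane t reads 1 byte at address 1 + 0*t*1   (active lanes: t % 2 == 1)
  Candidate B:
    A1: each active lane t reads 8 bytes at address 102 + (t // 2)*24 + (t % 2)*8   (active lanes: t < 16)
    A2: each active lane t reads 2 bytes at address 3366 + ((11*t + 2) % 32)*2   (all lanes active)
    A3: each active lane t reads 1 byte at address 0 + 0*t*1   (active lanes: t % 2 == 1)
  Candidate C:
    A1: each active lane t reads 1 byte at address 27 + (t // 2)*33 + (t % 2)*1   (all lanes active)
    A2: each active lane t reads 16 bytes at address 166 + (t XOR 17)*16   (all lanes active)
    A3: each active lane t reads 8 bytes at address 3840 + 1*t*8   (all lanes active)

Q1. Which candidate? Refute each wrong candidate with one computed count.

A: A2 gives 5 transactions, not 3
C: A1 gives 17 transactions, not 6
B: all counts match (6,3,1)

Answer: B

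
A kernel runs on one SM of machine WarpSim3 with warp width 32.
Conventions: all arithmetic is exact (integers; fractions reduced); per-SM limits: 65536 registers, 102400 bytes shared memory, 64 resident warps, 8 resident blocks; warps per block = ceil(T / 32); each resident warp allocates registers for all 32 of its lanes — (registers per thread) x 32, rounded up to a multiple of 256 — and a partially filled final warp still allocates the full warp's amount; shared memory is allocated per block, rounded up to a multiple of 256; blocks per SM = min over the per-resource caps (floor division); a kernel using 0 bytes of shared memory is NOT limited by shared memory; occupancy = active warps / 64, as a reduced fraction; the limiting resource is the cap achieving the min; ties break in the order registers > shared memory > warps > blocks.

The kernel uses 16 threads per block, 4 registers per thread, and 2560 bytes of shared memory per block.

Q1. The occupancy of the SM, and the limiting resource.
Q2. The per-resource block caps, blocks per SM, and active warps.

Answer: occupancy 1/8, limited by blocks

registers: 256 blocks
shared memory: 40 blocks
warps: 64 blocks
blocks: 8 blocks

Answer: 8 blocks, 8 active warps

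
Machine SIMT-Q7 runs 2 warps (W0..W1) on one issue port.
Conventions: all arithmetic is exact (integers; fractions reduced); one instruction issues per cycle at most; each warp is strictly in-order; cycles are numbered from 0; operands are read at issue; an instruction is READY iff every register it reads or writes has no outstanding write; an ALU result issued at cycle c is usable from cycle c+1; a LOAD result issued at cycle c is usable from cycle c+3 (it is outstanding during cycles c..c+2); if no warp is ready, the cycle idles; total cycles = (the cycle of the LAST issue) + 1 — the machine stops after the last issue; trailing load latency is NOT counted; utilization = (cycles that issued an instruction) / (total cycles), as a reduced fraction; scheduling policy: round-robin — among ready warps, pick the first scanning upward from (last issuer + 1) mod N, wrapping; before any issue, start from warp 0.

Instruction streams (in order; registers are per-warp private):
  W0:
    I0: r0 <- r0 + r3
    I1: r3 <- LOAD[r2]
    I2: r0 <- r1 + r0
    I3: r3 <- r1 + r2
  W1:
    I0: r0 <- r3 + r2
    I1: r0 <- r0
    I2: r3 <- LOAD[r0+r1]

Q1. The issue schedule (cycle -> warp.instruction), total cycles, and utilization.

cycle 0: W0.I0
cycle 1: W1.I0
cycle 2: W0.I1
cycle 3: W1.I1
cycle 4: W0.I2
cycle 5: W1.I2
cycle 6: W0.I3

Answer: 7 cycles, utilization 1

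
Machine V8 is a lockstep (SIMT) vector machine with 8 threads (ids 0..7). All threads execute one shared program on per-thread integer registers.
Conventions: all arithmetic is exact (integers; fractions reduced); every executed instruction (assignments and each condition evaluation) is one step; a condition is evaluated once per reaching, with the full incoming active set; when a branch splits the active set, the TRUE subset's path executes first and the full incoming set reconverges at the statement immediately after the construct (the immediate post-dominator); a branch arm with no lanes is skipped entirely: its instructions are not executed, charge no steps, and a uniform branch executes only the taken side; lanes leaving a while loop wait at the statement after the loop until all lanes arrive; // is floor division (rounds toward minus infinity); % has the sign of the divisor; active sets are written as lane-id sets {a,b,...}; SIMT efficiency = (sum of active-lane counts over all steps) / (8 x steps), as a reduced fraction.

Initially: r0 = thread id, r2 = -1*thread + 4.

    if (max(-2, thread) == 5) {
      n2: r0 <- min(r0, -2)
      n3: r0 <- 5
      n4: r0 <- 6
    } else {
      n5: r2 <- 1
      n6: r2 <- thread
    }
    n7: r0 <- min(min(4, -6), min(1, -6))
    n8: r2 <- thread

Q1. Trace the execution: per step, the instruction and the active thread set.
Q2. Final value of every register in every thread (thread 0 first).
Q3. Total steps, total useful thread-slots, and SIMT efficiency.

step 0: eval (max(-2, thread) == 5)  {0,1,2,3,4,5,6,7}
step 1: r0 <- min(r0, -2)            {5}
step 2: r0 <- 5                      {5}
step 3: r0 <- 6                      {5}
step 4: r2 <- 1                      {0,1,2,3,4,6,7}
step 5: r2 <- thread                 {0,1,2,3,4,6,7}
step 6: r0 <- min(min(4, -6), min(1, -6)) {0,1,2,3,4,5,6,7}
step 7: r2 <- thread                 {0,1,2,3,4,5,6,7}

Answer: 8 steps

r0: -6,-6,-6,-6,-6,-6,-6,-6
r2: 0,1,2,3,4,5,6,7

steps = 8; useful = 41; efficiency = 41/64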